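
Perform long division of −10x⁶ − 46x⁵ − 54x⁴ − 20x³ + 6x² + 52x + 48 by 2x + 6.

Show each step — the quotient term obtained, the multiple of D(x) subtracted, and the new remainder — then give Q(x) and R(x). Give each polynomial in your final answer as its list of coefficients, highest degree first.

Q = [-5, -8, -3, -1, 6, 8]; R = [0]

Step 1: lead(−10x⁶ − 46x⁵ − 54x⁴ − 20x³ + 6x² + 52x + 48) ÷ lead(D) = −10x⁶ ÷ 2x = −5x⁵. Subtract (−5x⁵)·D = −10x⁶ − 30x⁵. Remainder: −16x⁵ − 54x⁴ − 20x³ + 6x² + 52x + 48.
Step 2: lead(−16x⁵ − 54x⁴ − 20x³ + 6x² + 52x + 48) ÷ lead(D) = −16x⁵ ÷ 2x = −8x⁴. Subtract (−8x⁴)·D = −16x⁵ − 48x⁴. Remainder: −6x⁴ − 20x³ + 6x² + 52x + 48.
Step 3: lead(−6x⁴ − 20x³ + 6x² + 52x + 48) ÷ lead(D) = −6x⁴ ÷ 2x = −3x³. Subtract (−3x³)·D = −6x⁴ − 18x³. Remainder: −2x³ + 6x² + 52x + 48.
Step 4: lead(−2x³ + 6x² + 52x + 48) ÷ lead(D) = −2x³ ÷ 2x = −x². Subtract (−x²)·D = −2x³ − 6x². Remainder: 12x² + 52x + 48.
Step 5: lead(12x² + 52x + 48) ÷ lead(D) = 12x² ÷ 2x = 6x. Subtract (6x)·D = 12x² + 36x. Remainder: 16x + 48.
Step 6: lead(16x + 48) ÷ lead(D) = 16x ÷ 2x = 8. Subtract (8)·D = 16x + 48. Remainder: 0.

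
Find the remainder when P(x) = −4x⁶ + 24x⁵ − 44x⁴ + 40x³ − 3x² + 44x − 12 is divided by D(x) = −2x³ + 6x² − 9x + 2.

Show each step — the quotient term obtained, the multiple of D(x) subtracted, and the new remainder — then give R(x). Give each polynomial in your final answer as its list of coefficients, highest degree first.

Step 1: lead(−4x⁶ + 24x⁵ − 44x⁴ + 40x³ − 3x² + 44x − 12) ÷ lead(D) = −4x⁶ ÷ −2x³ = 2x³. Subtract (2x³)·D = −4x⁶ + 12x⁵ − 18x⁴ + 4x³. Remainder: 12x⁵ − 26x⁴ + 36x³ − 3x² + 44x − 12.
Step 2: lead(12x⁵ − 26x⁴ + 36x³ − 3x² + 44x − 12) ÷ lead(D) = 12x⁵ ÷ −2x³ = −6x². Subtract (−6x²)·D = 12x⁵ − 36x⁴ + 54x³ − 12x². Remainder: 10x⁴ − 18x³ + 9x² + 44x − 12.
Step 3: lead(10x⁴ − 18x³ + 9x² + 44x − 12) ÷ lead(D) = 10x⁴ ÷ −2x³ = −5x. Subtract (−5x)·D = 10x⁴ − 30x³ + 45x² − 10x. Remainder: 12x³ − 36x² + 54x − 12.
Step 4: lead(12x³ − 36x² + 54x − 12) ÷ lead(D) = 12x³ ÷ −2x³ = −6. Subtract (−6)·D = 12x³ − 36x² + 54x − 12. Remainder: 0.

R = [0]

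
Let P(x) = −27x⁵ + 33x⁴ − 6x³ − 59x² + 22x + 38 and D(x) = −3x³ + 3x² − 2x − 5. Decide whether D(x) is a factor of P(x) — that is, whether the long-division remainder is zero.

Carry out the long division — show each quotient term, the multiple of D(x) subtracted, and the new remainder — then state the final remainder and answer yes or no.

Step 1: lead(−27x⁵ + 33x⁴ − 6x³ − 59x² + 22x + 38) ÷ lead(D) = −27x⁵ ÷ −3x³ = 9x². Subtract (9x²)·D = −27x⁵ + 27x⁴ − 18x³ − 45x². Remainder: 6x⁴ + 12x³ − 14x² + 22x + 38.
Step 2: lead(6x⁴ + 12x³ − 14x² + 22x + 38) ÷ lead(D) = 6x⁴ ÷ −3x³ = −2x. Subtract (−2x)·D = 6x⁴ − 6x³ + 4x² + 10x. Remainder: 18x³ − 18x² + 12x + 38.
Step 3: lead(18x³ − 18x² + 12x + 38) ÷ lead(D) = 18x³ ÷ −3x³ = −6. Subtract (−6)·D = 18x³ − 18x² + 12x + 30. Remainder: 8.

R(x) = 8, so D(x) is not a factor of P(x). no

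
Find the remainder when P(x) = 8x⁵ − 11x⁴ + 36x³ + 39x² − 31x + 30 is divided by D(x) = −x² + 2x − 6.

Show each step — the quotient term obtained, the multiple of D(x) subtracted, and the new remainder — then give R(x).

R(x) = −9x

Step 1: lead(8x⁵ − 11x⁴ + 36x³ + 39x² − 31x + 30) ÷ lead(D) = 8x⁵ ÷ −x² = −8x³. Subtract (−8x³)·D = 8x⁵ − 16x⁴ + 48x³. Remainder: 5x⁴ − 12x³ + 39x² − 31x + 30.
Step 2: lead(5x⁴ − 12x³ + 39x² − 31x + 30) ÷ lead(D) = 5x⁴ ÷ −x² = −5x². Subtract (−5x²)·D = 5x⁴ − 10x³ + 30x². Remainder: −2x³ + 9x² − 31x + 30.
Step 3: lead(−2x³ + 9x² − 31x + 30) ÷ lead(D) = −2x³ ÷ −x² = 2x. Subtract (2x)·D = −2x³ + 4x² − 12x. Remainder: 5x² − 19x + 30.
Step 4: lead(5x² − 19x + 30) ÷ lead(D) = 5x² ÷ −x² = −5. Subtract (−5)·D = 5x² − 10x + 30. Remainder: −9x.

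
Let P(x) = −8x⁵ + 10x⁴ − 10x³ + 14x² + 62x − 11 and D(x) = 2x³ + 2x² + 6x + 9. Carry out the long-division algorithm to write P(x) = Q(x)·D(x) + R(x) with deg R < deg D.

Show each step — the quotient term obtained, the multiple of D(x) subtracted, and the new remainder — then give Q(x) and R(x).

Step 1: lead(−8x⁵ + 10x⁴ − 10x³ + 14x² + 62x − 11) ÷ lead(D) = −8x⁵ ÷ 2x³ = −4x². Subtract (−4x²)·D = −8x⁵ − 8x⁴ − 24x³ − 36x². Remainder: 18x⁴ + 14x³ + 50x² + 62x − 11.
Step 2: lead(18x⁴ + 14x³ + 50x² + 62x − 11) ÷ lead(D) = 18x⁴ ÷ 2x³ = 9x. Subtract (9x)·D = 18x⁴ + 18x³ + 54x² + 81x. Remainder: −4x³ − 4x² − 19x − 11.
Step 3: lead(−4x³ − 4x² − 19x − 11) ÷ lead(D) = −4x³ ÷ 2x³ = −2. Subtract (−2)·D = −4x³ − 4x² − 12x − 18. Remainder: −7x + 7.

Q(x) = −4x² + 9x − 2; R(x) = −7x + 7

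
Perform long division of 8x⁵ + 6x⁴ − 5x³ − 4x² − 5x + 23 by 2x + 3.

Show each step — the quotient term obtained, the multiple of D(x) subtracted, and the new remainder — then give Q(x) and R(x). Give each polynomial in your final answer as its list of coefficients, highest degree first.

Step 1: lead(8x⁵ + 6x⁴ − 5x³ − 4x² − 5x + 23) ÷ lead(D) = 8x⁵ ÷ 2x = 4x⁴. Subtract (4x⁴)·D = 8x⁵ + 12x⁴. Remainder: −6x⁴ − 5x³ − 4x² − 5x + 23.
Step 2: lead(−6x⁴ − 5x³ − 4x² − 5x + 23) ÷ lead(D) = −6x⁴ ÷ 2x = −3x³. Subtract (−3x³)·D = −6x⁴ − 9x³. Remainder: 4x³ − 4x² − 5x + 23.
Step 3: lead(4x³ − 4x² − 5x + 23) ÷ lead(D) = 4x³ ÷ 2x = 2x². Subtract (2x²)·D = 4x³ + 6x². Remainder: −10x² − 5x + 23.
Step 4: lead(−10x² − 5x + 23) ÷ lead(D) = −10x² ÷ 2x = −5x. Subtract (−5x)·D = −10x² − 15x. Remainder: 10x + 23.
Step 5: lead(10x + 23) ÷ lead(D) = 10x ÷ 2x = 5. Subtract (5)·D = 10x + 15. Remainder: 8.

Q = [4, -3, 2, -5, 5]; R = [8]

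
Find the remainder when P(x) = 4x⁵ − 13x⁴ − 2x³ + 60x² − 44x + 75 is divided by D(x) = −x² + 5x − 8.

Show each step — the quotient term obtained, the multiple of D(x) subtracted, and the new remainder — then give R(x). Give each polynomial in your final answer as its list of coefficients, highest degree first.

Step 1: lead(4x⁵ − 13x⁴ − 2x³ + 60x² − 44x + 75) ÷ lead(D) = 4x⁵ ÷ −x² = −4x³. Subtract (−4x³)·D = 4x⁵ − 20x⁴ + 32x³. Remainder: 7x⁴ − 34x³ + 60x² − 44x + 75.
Step 2: lead(7x⁴ − 34x³ + 60x² − 44x + 75) ÷ lead(D) = 7x⁴ ÷ −x² = −7x². Subtract (−7x²)·D = 7x⁴ − 35x³ + 56x². Remainder: x³ + 4x² − 44x + 75.
Step 3: lead(x³ + 4x² − 44x + 75) ÷ lead(D) = x³ ÷ −x² = −x. Subtract (−x)·D = x³ − 5x² + 8x. Remainder: 9x² − 52x + 75.
Step 4: lead(9x² − 52x + 75) ÷ lead(D) = 9x² ÷ −x² = −9. Subtract (−9)·D = 9x² − 45x + 72. Remainder: −7x + 3.

R = [-7, 3]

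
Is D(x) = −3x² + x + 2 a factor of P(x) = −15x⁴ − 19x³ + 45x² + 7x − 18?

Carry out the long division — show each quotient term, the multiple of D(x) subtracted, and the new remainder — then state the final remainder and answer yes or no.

Step 1: lead(−15x⁴ − 19x³ + 45x² + 7x − 18) ÷ lead(D) = −15x⁴ ÷ −3x² = 5x². Subtract (5x²)·D = −15x⁴ + 5x³ + 10x². Remainder: −24x³ + 35x² + 7x − 18.
Step 2: lead(−24x³ + 35x² + 7x − 18) ÷ lead(D) = −24x³ ÷ −3x² = 8x. Subtract (8x)·D = −24x³ + 8x² + 16x. Remainder: 27x² − 9x − 18.
Step 3: lead(27x² − 9x − 18) ÷ lead(D) = 27x² ÷ −3x² = −9. Subtract (−9)·D = 27x² − 9x − 18. Remainder: 0.

R(x) = 0, so D(x) is a factor of P(x). yes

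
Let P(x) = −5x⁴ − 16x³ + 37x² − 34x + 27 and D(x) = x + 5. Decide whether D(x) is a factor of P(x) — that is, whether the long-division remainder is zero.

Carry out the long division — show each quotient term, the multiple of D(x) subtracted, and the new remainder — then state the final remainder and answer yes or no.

R(x) = −3, so D(x) is not a factor of P(x). no

Step 1: lead(−5x⁴ − 16x³ + 37x² − 34x + 27) ÷ lead(D) = −5x⁴ ÷ x = −5x³. Subtract (−5x³)·D = −5x⁴ − 25x³. Remainder: 9x³ + 37x² − 34x + 27.
Step 2: lead(9x³ + 37x² − 34x + 27) ÷ lead(D) = 9x³ ÷ x = 9x². Subtract (9x²)·D = 9x³ + 45x². Remainder: −8x² − 34x + 27.
Step 3: lead(−8x² − 34x + 27) ÷ lead(D) = −8x² ÷ x = −8x. Subtract (−8x)·D = −8x² − 40x. Remainder: 6x + 27.
Step 4: lead(6x + 27) ÷ lead(D) = 6x ÷ x = 6. Subtract (6)·D = 6x + 30. Remainder: −3.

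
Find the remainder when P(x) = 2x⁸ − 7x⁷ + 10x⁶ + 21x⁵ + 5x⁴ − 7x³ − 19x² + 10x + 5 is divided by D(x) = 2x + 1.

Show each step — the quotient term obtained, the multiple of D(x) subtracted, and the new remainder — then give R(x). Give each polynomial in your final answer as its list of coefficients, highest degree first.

R = [-4]

Step 1: lead(2x⁸ − 7x⁷ + 10x⁶ + 21x⁵ + 5x⁴ − 7x³ − 19x² + 10x + 5) ÷ lead(D) = 2x⁸ ÷ 2x = x⁷. Subtract (x⁷)·D = 2x⁸ + x⁷. Remainder: −8x⁷ + 10x⁶ + 21x⁵ + 5x⁴ − 7x³ − 19x² + 10x + 5.
Step 2: lead(−8x⁷ + 10x⁶ + 21x⁵ + 5x⁴ − 7x³ − 19x² + 10x + 5) ÷ lead(D) = −8x⁷ ÷ 2x = −4x⁶. Subtract (−4x⁶)·D = −8x⁷ − 4x⁶. Remainder: 14x⁶ + 21x⁵ + 5x⁴ − 7x³ − 19x² + 10x + 5.
Step 3: lead(14x⁶ + 21x⁵ + 5x⁴ − 7x³ − 19x² + 10x + 5) ÷ lead(D) = 14x⁶ ÷ 2x = 7x⁵. Subtract (7x⁵)·D = 14x⁶ + 7x⁵. Remainder: 14x⁵ + 5x⁴ − 7x³ − 19x² + 10x + 5.
Step 4: lead(14x⁵ + 5x⁴ − 7x³ − 19x² + 10x + 5) ÷ lead(D) = 14x⁵ ÷ 2x = 7x⁴. Subtract (7x⁴)·D = 14x⁵ + 7x⁴. Remainder: −2x⁴ − 7x³ − 19x² + 10x + 5.
Step 5: lead(−2x⁴ − 7x³ − 19x² + 10x + 5) ÷ lead(D) = −2x⁴ ÷ 2x = −x³. Subtract (−x³)·D = −2x⁴ − x³. Remainder: −6x³ − 19x² + 10x + 5.
Step 6: lead(−6x³ − 19x² + 10x + 5) ÷ lead(D) = −6x³ ÷ 2x = −3x². Subtract (−3x²)·D = −6x³ − 3x². Remainder: −16x² + 10x + 5.
Step 7: lead(−16x² + 10x + 5) ÷ lead(D) = −16x² ÷ 2x = −8x. Subtract (−8x)·D = −16x² − 8x. Remainder: 18x + 5.
Step 8: lead(18x + 5) ÷ lead(D) = 18x ÷ 2x = 9. Subtract (9)·D = 18x + 9. Remainder: −4.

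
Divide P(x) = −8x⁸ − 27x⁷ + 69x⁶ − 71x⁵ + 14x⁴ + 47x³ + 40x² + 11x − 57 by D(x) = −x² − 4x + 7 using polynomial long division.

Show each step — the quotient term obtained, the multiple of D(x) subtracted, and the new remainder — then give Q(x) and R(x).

Step 1: lead(−8x⁸ − 27x⁷ + 69x⁶ − 71x⁵ + 14x⁴ + 47x³ + 40x² + 11x − 57) ÷ lead(D) = −8x⁸ ÷ −x² = 8x⁶. Subtract (8x⁶)·D = −8x⁸ − 32x⁷ + 56x⁶. Remainder: 5x⁷ + 13x⁶ − 71x⁵ + 14x⁴ + 47x³ + 40x² + 11x − 57.
Step 2: lead(5x⁷ + 13x⁶ − 71x⁵ + 14x⁴ + 47x³ + 40x² + 11x − 57) ÷ lead(D) = 5x⁷ ÷ −x² = −5x⁵. Subtract (−5x⁵)·D = 5x⁷ + 20x⁶ − 35x⁵. Remainder: −7x⁶ − 36x⁵ + 14x⁴ + 47x³ + 40x² + 11x − 57.
Step 3: lead(−7x⁶ − 36x⁵ + 14x⁴ + 47x³ + 40x² + 11x − 57) ÷ lead(D) = −7x⁶ ÷ −x² = 7x⁴. Subtract (7x⁴)·D = −7x⁶ − 28x⁵ + 49x⁴. Remainder: −8x⁵ − 35x⁴ + 47x³ + 40x² + 11x − 57.
Step 4: lead(−8x⁵ − 35x⁴ + 47x³ + 40x² + 11x − 57) ÷ lead(D) = −8x⁵ ÷ −x² = 8x³. Subtract (8x³)·D = −8x⁵ − 32x⁴ + 56x³. Remainder: −3x⁴ − 9x³ + 40x² + 11x − 57.
Step 5: lead(−3x⁴ − 9x³ + 40x² + 11x − 57) ÷ lead(D) = −3x⁴ ÷ −x² = 3x². Subtract (3x²)·D = −3x⁴ − 12x³ + 21x². Remainder: 3x³ + 19x² + 11x − 57.
Step 6: lead(3x³ + 19x² + 11x − 57) ÷ lead(D) = 3x³ ÷ −x² = −3x. Subtract (−3x)·D = 3x³ + 12x² − 21x. Remainder: 7x² + 32x − 57.
Step 7: lead(7x² + 32x − 57) ÷ lead(D) = 7x² ÷ −x² = −7. Subtract (−7)·D = 7x² + 28x − 49. Remainder: 4x − 8.

Q(x) = 8x⁶ − 5x⁵ + 7x⁴ + 8x³ + 3x² − 3x − 7; R(x) = 4x − 8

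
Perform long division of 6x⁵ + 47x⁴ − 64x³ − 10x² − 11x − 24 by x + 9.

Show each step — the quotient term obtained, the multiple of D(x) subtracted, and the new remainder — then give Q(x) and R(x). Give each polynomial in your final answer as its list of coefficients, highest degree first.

Q = [6, -7, -1, -1, -2]; R = [-6]

Step 1: lead(6x⁵ + 47x⁴ − 64x³ − 10x² − 11x − 24) ÷ lead(D) = 6x⁵ ÷ x = 6x⁴. Subtract (6x⁴)·D = 6x⁵ + 54x⁴. Remainder: −7x⁴ − 64x³ − 10x² − 11x − 24.
Step 2: lead(−7x⁴ − 64x³ − 10x² − 11x − 24) ÷ lead(D) = −7x⁴ ÷ x = −7x³. Subtract (−7x³)·D = −7x⁴ − 63x³. Remainder: −x³ − 10x² − 11x − 24.
Step 3: lead(−x³ − 10x² − 11x − 24) ÷ lead(D) = −x³ ÷ x = −x². Subtract (−x²)·D = −x³ − 9x². Remainder: −x² − 11x − 24.
Step 4: lead(−x² − 11x − 24) ÷ lead(D) = −x² ÷ x = −x. Subtract (−x)·D = −x² − 9x. Remainder: −2x − 24.
Step 5: lead(−2x − 24) ÷ lead(D) = −2x ÷ x = −2. Subtract (−2)·D = −2x − 18. Remainder: −6.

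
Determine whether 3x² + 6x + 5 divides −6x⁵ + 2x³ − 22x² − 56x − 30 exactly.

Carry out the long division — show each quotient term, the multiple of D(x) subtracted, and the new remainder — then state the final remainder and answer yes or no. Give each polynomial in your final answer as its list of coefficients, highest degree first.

R = [0], so D(x) is a factor of P(x). yes

Step 1: lead(−6x⁵ + 2x³ − 22x² − 56x − 30) ÷ lead(D) = −6x⁵ ÷ 3x² = −2x³. Subtract (−2x³)·D = −6x⁵ − 12x⁴ − 10x³. Remainder: 12x⁴ + 12x³ − 22x² − 56x − 30.
Step 2: lead(12x⁴ + 12x³ − 22x² − 56x − 30) ÷ lead(D) = 12x⁴ ÷ 3x² = 4x². Subtract (4x²)·D = 12x⁴ + 24x³ + 20x². Remainder: −12x³ − 42x² − 56x − 30.
Step 3: lead(−12x³ − 42x² − 56x − 30) ÷ lead(D) = −12x³ ÷ 3x² = −4x. Subtract (−4x)·D = −12x³ − 24x² − 20x. Remainder: −18x² − 36x − 30.
Step 4: lead(−18x² − 36x − 30) ÷ lead(D) = −18x² ÷ 3x² = −6. Subtract (−6)·D = −18x² − 36x − 30. Remainder: 0.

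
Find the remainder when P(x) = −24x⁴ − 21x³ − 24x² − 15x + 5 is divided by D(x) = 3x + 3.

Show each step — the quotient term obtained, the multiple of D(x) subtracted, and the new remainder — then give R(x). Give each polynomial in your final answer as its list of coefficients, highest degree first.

Step 1: lead(−24x⁴ − 21x³ − 24x² − 15x + 5) ÷ lead(D) = −24x⁴ ÷ 3x = −8x³. Subtract (−8x³)·D = −24x⁴ − 24x³. Remainder: 3x³ − 24x² − 15x + 5.
Step 2: lead(3x³ − 24x² − 15x + 5) ÷ lead(D) = 3x³ ÷ 3x = x². Subtract (x²)·D = 3x³ + 3x². Remainder: −27x² − 15x + 5.
Step 3: lead(−27x² − 15x + 5) ÷ lead(D) = −27x² ÷ 3x = −9x. Subtract (−9x)·D = −27x² − 27x. Remainder: 12x + 5.
Step 4: lead(12x + 5) ÷ lead(D) = 12x ÷ 3x = 4. Subtract (4)·D = 12x + 12. Remainder: −7.

R = [-7]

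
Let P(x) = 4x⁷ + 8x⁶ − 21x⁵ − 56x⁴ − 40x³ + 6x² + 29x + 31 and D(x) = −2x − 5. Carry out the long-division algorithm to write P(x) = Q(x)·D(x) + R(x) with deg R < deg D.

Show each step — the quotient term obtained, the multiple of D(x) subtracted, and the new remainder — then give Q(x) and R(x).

Step 1: lead(4x⁷ + 8x⁶ − 21x⁵ − 56x⁴ − 40x³ + 6x² + 29x + 31) ÷ lead(D) = 4x⁷ ÷ −2x = −2x⁶. Subtract (−2x⁶)·D = 4x⁷ + 10x⁶. Remainder: −2x⁶ − 21x⁵ − 56x⁴ − 40x³ + 6x² + 29x + 31.
Step 2: lead(−2x⁶ − 21x⁵ − 56x⁴ − 40x³ + 6x² + 29x + 31) ÷ lead(D) = −2x⁶ ÷ −2x = x⁵. Subtract (x⁵)·D = −2x⁶ − 5x⁵. Remainder: −16x⁵ − 56x⁴ − 40x³ + 6x² + 29x + 31.
Step 3: lead(−16x⁵ − 56x⁴ − 40x³ + 6x² + 29x + 31) ÷ lead(D) = −16x⁵ ÷ −2x = 8x⁴. Subtract (8x⁴)·D = −16x⁵ − 40x⁴. Remainder: −16x⁴ − 40x³ + 6x² + 29x + 31.
Step 4: lead(−16x⁴ − 40x³ + 6x² + 29x + 31) ÷ lead(D) = −16x⁴ ÷ −2x = 8x³. Subtract (8x³)·D = −16x⁴ − 40x³. Remainder: 6x² + 29x + 31.
Step 5: lead(6x² + 29x + 31) ÷ lead(D) = 6x² ÷ −2x = −3x. Subtract (−3x)·D = 6x² + 15x. Remainder: 14x + 31.
Step 6: lead(14x + 31) ÷ lead(D) = 14x ÷ −2x = −7. Subtract (−7)·D = 14x + 35. Remainder: −4.

Q(x) = −2x⁶ + x⁵ + 8x⁴ + 8x³ − 3x − 7; R(x) = −4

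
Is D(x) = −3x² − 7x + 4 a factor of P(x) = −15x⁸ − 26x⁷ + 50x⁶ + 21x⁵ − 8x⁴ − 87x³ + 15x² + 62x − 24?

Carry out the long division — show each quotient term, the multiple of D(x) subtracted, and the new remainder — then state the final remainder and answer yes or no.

R(x) = 0, so D(x) is a factor of P(x). yes

Step 1: lead(−15x⁸ − 26x⁷ + 50x⁶ + 21x⁵ − 8x⁴ − 87x³ + 15x² + 62x − 24) ÷ lead(D) = −15x⁸ ÷ −3x² = 5x⁶. Subtract (5x⁶)·D = −15x⁸ − 35x⁷ + 20x⁶. Remainder: 9x⁷ + 30x⁶ + 21x⁵ − 8x⁴ − 87x³ + 15x² + 62x − 24.
Step 2: lead(9x⁷ + 30x⁶ + 21x⁵ − 8x⁴ − 87x³ + 15x² + 62x − 24) ÷ lead(D) = 9x⁷ ÷ −3x² = −3x⁵. Subtract (−3x⁵)·D = 9x⁷ + 21x⁶ − 12x⁵. Remainder: 9x⁶ + 33x⁵ − 8x⁴ − 87x³ + 15x² + 62x − 24.
Step 3: lead(9x⁶ + 33x⁵ − 8x⁴ − 87x³ + 15x² + 62x − 24) ÷ lead(D) = 9x⁶ ÷ −3x² = −3x⁴. Subtract (−3x⁴)·D = 9x⁶ + 21x⁵ − 12x⁴. Remainder: 12x⁵ + 4x⁴ − 87x³ + 15x² + 62x − 24.
Step 4: lead(12x⁵ + 4x⁴ − 87x³ + 15x² + 62x − 24) ÷ lead(D) = 12x⁵ ÷ −3x² = −4x³. Subtract (−4x³)·D = 12x⁵ + 28x⁴ − 16x³. Remainder: −24x⁴ − 71x³ + 15x² + 62x − 24.
Step 5: lead(−24x⁴ − 71x³ + 15x² + 62x − 24) ÷ lead(D) = −24x⁴ ÷ −3x² = 8x². Subtract (8x²)·D = −24x⁴ − 56x³ + 32x². Remainder: −15x³ − 17x² + 62x − 24.
Step 6: lead(−15x³ − 17x² + 62x − 24) ÷ lead(D) = −15x³ ÷ −3x² = 5x. Subtract (5x)·D = −15x³ − 35x² + 20x. Remainder: 18x² + 42x − 24.
Step 7: lead(18x² + 42x − 24) ÷ lead(D) = 18x² ÷ −3x² = −6. Subtract (−6)·D = 18x² + 42x − 24. Remainder: 0.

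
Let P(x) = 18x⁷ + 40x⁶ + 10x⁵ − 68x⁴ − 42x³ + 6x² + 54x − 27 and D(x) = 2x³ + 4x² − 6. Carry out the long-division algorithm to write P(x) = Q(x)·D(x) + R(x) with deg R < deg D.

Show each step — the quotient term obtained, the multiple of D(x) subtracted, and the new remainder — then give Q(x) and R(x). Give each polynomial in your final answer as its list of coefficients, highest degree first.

Step 1: lead(18x⁷ + 40x⁶ + 10x⁵ − 68x⁴ − 42x³ + 6x² + 54x − 27) ÷ lead(D) = 18x⁷ ÷ 2x³ = 9x⁴. Subtract (9x⁴)·D = 18x⁷ + 36x⁶ − 54x⁴. Remainder: 4x⁶ + 10x⁵ − 14x⁴ − 42x³ + 6x² + 54x − 27.
Step 2: lead(4x⁶ + 10x⁵ − 14x⁴ − 42x³ + 6x² + 54x − 27) ÷ lead(D) = 4x⁶ ÷ 2x³ = 2x³. Subtract (2x³)·D = 4x⁶ + 8x⁵ − 12x³. Remainder: 2x⁵ − 14x⁴ − 30x³ + 6x² + 54x − 27.
Step 3: lead(2x⁵ − 14x⁴ − 30x³ + 6x² + 54x − 27) ÷ lead(D) = 2x⁵ ÷ 2x³ = x². Subtract (x²)·D = 2x⁵ + 4x⁴ − 6x². Remainder: −18x⁴ − 30x³ + 12x² + 54x − 27.
Step 4: lead(−18x⁴ − 30x³ + 12x² + 54x − 27) ÷ lead(D) = −18x⁴ ÷ 2x³ = −9x. Subtract (−9x)·D = −18x⁴ − 36x³ + 54x. Remainder: 6x³ + 12x² − 27.
Step 5: lead(6x³ + 12x² − 27) ÷ lead(D) = 6x³ ÷ 2x³ = 3. Subtract (3)·D = 6x³ + 12x² − 18. Remainder: −9.

Q = [9, 2, 1, -9, 3]; R = [-9]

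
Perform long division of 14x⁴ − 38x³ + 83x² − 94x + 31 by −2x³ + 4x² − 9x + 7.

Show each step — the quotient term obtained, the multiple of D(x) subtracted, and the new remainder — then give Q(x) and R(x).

Step 1: lead(14x⁴ − 38x³ + 83x² − 94x + 31) ÷ lead(D) = 14x⁴ ÷ −2x³ = −7x. Subtract (−7x)·D = 14x⁴ − 28x³ + 63x² − 49x. Remainder: −10x³ + 20x² − 45x + 31.
Step 2: lead(−10x³ + 20x² − 45x + 31) ÷ lead(D) = −10x³ ÷ −2x³ = 5. Subtract (5)·D = −10x³ + 20x² − 45x + 35. Remainder: −4.

Q(x) = −7x + 5; R(x) = −4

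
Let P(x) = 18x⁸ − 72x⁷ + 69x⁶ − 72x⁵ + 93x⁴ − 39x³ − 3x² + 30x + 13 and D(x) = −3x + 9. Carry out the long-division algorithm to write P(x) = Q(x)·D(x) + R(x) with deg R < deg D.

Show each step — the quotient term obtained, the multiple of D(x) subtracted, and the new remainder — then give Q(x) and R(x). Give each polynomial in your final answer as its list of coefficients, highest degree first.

Step 1: lead(18x⁸ − 72x⁷ + 69x⁶ − 72x⁵ + 93x⁴ − 39x³ − 3x² + 30x + 13) ÷ lead(D) = 18x⁸ ÷ −3x = −6x⁷. Subtract (−6x⁷)·D = 18x⁸ − 54x⁷. Remainder: −18x⁷ + 69x⁶ − 72x⁵ + 93x⁴ − 39x³ − 3x² + 30x + 13.
Step 2: lead(−18x⁷ + 69x⁶ − 72x⁵ + 93x⁴ − 39x³ − 3x² + 30x + 13) ÷ lead(D) = −18x⁷ ÷ −3x = 6x⁶. Subtract (6x⁶)·D = −18x⁷ + 54x⁶. Remainder: 15x⁶ − 72x⁵ + 93x⁴ − 39x³ − 3x² + 30x + 13.
Step 3: lead(15x⁶ − 72x⁵ + 93x⁴ − 39x³ − 3x² + 30x + 13) ÷ lead(D) = 15x⁶ ÷ −3x = −5x⁵. Subtract (−5x⁵)·D = 15x⁶ − 45x⁵. Remainder: −27x⁵ + 93x⁴ − 39x³ − 3x² + 30x + 13.
Step 4: lead(−27x⁵ + 93x⁴ − 39x³ − 3x² + 30x + 13) ÷ lead(D) = −27x⁵ ÷ −3x = 9x⁴. Subtract (9x⁴)·D = −27x⁵ + 81x⁴. Remainder: 12x⁴ − 39x³ − 3x² + 30x + 13.
Step 5: lead(12x⁴ − 39x³ − 3x² + 30x + 13) ÷ lead(D) = 12x⁴ ÷ −3x = −4x³. Subtract (−4x³)·D = 12x⁴ − 36x³. Remainder: −3x³ − 3x² + 30x + 13.
Step 6: lead(−3x³ − 3x² + 30x + 13) ÷ lead(D) = −3x³ ÷ −3x = x². Subtract (x²)·D = −3x³ + 9x². Remainder: −12x² + 30x + 13.
Step 7: lead(−12x² + 30x + 13) ÷ lead(D) = −12x² ÷ −3x = 4x. Subtract (4x)·D = −12x² + 36x. Remainder: −6x + 13.
Step 8: lead(−6x + 13) ÷ lead(D) = −6x ÷ −3x = 2. Subtract (2)·D = −6x + 18. Remainder: −5.

Q = [-6, 6, -5, 9, -4, 1, 4, 2]; R = [-5]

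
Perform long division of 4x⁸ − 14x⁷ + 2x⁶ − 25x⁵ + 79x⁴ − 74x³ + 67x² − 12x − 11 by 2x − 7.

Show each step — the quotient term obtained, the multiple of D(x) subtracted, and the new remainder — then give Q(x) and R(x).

Step 1: lead(4x⁸ − 14x⁷ + 2x⁶ − 25x⁵ + 79x⁴ − 74x³ + 67x² − 12x − 11) ÷ lead(D) = 4x⁸ ÷ 2x = 2x⁷. Subtract (2x⁷)·D = 4x⁸ − 14x⁷. Remainder: 2x⁶ − 25x⁵ + 79x⁴ − 74x³ + 67x² − 12x − 11.
Step 2: lead(2x⁶ − 25x⁵ + 79x⁴ − 74x³ + 67x² − 12x − 11) ÷ lead(D) = 2x⁶ ÷ 2x = x⁵. Subtract (x⁵)·D = 2x⁶ − 7x⁵. Remainder: −18x⁵ + 79x⁴ − 74x³ + 67x² − 12x − 11.
Step 3: lead(−18x⁵ + 79x⁴ − 74x³ + 67x² − 12x − 11) ÷ lead(D) = −18x⁵ ÷ 2x = −9x⁴. Subtract (−9x⁴)·D = −18x⁵ + 63x⁴. Remainder: 16x⁴ − 74x³ + 67x² − 12x − 11.
Step 4: lead(16x⁴ − 74x³ + 67x² − 12x − 11) ÷ lead(D) = 16x⁴ ÷ 2x = 8x³. Subtract (8x³)·D = 16x⁴ − 56x³. Remainder: −18x³ + 67x² − 12x − 11.
Step 5: lead(−18x³ + 67x² − 12x − 11) ÷ lead(D) = −18x³ ÷ 2x = −9x². Subtract (−9x²)·D = −18x³ + 63x². Remainder: 4x² − 12x − 11.
Step 6: lead(4x² − 12x − 11) ÷ lead(D) = 4x² ÷ 2x = 2x. Subtract (2x)·D = 4x² − 14x. Remainder: 2x − 11.
Step 7: lead(2x − 11) ÷ lead(D) = 2x ÷ 2x = 1. Subtract (1)·D = 2x − 7. Remainder: −4.

Q(x) = 2x⁷ + x⁵ − 9x⁴ + 8x³ − 9x² + 2x + 1; R(x) = −4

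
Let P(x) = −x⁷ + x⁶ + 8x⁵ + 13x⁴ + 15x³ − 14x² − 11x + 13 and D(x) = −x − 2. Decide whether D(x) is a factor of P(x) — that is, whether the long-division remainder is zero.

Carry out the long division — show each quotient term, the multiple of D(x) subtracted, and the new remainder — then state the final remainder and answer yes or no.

R(x) = 3, so D(x) is not a factor of P(x). no

Step 1: lead(−x⁷ + x⁶ + 8x⁵ + 13x⁴ + 15x³ − 14x² − 11x + 13) ÷ lead(D) = −x⁷ ÷ −x = x⁶. Subtract (x⁶)·D = −x⁷ − 2x⁶. Remainder: 3x⁶ + 8x⁵ + 13x⁴ + 15x³ − 14x² − 11x + 13.
Step 2: lead(3x⁶ + 8x⁵ + 13x⁴ + 15x³ − 14x² − 11x + 13) ÷ lead(D) = 3x⁶ ÷ −x = −3x⁵. Subtract (−3x⁵)·D = 3x⁶ + 6x⁵. Remainder: 2x⁵ + 13x⁴ + 15x³ − 14x² − 11x + 13.
Step 3: lead(2x⁵ + 13x⁴ + 15x³ − 14x² − 11x + 13) ÷ lead(D) = 2x⁵ ÷ −x = −2x⁴. Subtract (−2x⁴)·D = 2x⁵ + 4x⁴. Remainder: 9x⁴ + 15x³ − 14x² − 11x + 13.
Step 4: lead(9x⁴ + 15x³ − 14x² − 11x + 13) ÷ lead(D) = 9x⁴ ÷ −x = −9x³. Subtract (−9x³)·D = 9x⁴ + 18x³. Remainder: −3x³ − 14x² − 11x + 13.
Step 5: lead(−3x³ − 14x² − 11x + 13) ÷ lead(D) = −3x³ ÷ −x = 3x². Subtract (3x²)·D = −3x³ − 6x². Remainder: −8x² − 11x + 13.
Step 6: lead(−8x² − 11x + 13) ÷ lead(D) = −8x² ÷ −x = 8x. Subtract (8x)·D = −8x² − 16x. Remainder: 5x + 13.
Step 7: lead(5x + 13) ÷ lead(D) = 5x ÷ −x = −5. Subtract (−5)·D = 5x + 10. Remainder: 3.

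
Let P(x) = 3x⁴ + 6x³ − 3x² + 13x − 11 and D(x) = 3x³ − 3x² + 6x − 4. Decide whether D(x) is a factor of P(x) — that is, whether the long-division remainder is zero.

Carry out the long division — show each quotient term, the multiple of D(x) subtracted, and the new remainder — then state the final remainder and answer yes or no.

R(x) = −x + 1, so D(x) is not a factor of P(x). no

Step 1: lead(3x⁴ + 6x³ − 3x² + 13x − 11) ÷ lead(D) = 3x⁴ ÷ 3x³ = x. Subtract (x)·D = 3x⁴ − 3x³ + 6x² − 4x. Remainder: 9x³ − 9x² + 17x − 11.
Step 2: lead(9x³ − 9x² + 17x − 11) ÷ lead(D) = 9x³ ÷ 3x³ = 3. Subtract (3)·D = 9x³ − 9x² + 18x − 12. Remainder: −x + 1.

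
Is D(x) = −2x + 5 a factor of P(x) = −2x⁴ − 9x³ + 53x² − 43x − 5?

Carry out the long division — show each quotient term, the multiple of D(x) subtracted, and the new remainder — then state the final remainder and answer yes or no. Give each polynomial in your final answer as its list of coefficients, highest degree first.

R = [0], so D(x) is a factor of P(x). yes

Step 1: lead(−2x⁴ − 9x³ + 53x² − 43x − 5) ÷ lead(D) = −2x⁴ ÷ −2x = x³. Subtract (x³)·D = −2x⁴ + 5x³. Remainder: −14x³ + 53x² − 43x − 5.
Step 2: lead(−14x³ + 53x² − 43x − 5) ÷ lead(D) = −14x³ ÷ −2x = 7x². Subtract (7x²)·D = −14x³ + 35x². Remainder: 18x² − 43x − 5.
Step 3: lead(18x² − 43x − 5) ÷ lead(D) = 18x² ÷ −2x = −9x. Subtract (−9x)·D = 18x² − 45x. Remainder: 2x − 5.
Step 4: lead(2x − 5) ÷ lead(D) = 2x ÷ −2x = −1. Subtract (−1)·D = 2x − 5. Remainder: 0.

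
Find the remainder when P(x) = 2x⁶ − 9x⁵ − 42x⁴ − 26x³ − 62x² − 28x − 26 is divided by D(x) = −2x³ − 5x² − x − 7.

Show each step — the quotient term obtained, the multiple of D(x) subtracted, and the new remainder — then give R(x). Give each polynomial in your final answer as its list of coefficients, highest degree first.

Step 1: lead(2x⁶ − 9x⁵ − 42x⁴ − 26x³ − 62x² − 28x − 26) ÷ lead(D) = 2x⁶ ÷ −2x³ = −x³. Subtract (−x³)·D = 2x⁶ + 5x⁵ + x⁴ + 7x³. Remainder: −14x⁵ − 43x⁴ − 33x³ − 62x² − 28x − 26.
Step 2: lead(−14x⁵ − 43x⁴ − 33x³ − 62x² − 28x − 26) ÷ lead(D) = −14x⁵ ÷ −2x³ = 7x². Subtract (7x²)·D = −14x⁵ − 35x⁴ − 7x³ − 49x². Remainder: −8x⁴ − 26x³ − 13x² − 28x − 26.
Step 3: lead(−8x⁴ − 26x³ − 13x² − 28x − 26) ÷ lead(D) = −8x⁴ ÷ −2x³ = 4x. Subtract (4x)·D = −8x⁴ − 20x³ − 4x² − 28x. Remainder: −6x³ − 9x² − 26.
Step 4: lead(−6x³ − 9x² − 26) ÷ lead(D) = −6x³ ÷ −2x³ = 3. Subtract (3)·D = −6x³ − 15x² − 3x − 21. Remainder: 6x² + 3x − 5.

R = [6, 3, -5]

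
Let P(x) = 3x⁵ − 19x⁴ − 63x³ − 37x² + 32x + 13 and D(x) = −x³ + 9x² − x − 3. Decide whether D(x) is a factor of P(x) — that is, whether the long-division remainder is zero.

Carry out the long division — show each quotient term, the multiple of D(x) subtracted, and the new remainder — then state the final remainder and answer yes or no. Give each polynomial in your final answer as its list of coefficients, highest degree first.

Step 1: lead(3x⁵ − 19x⁴ − 63x³ − 37x² + 32x + 13) ÷ lead(D) = 3x⁵ ÷ −x³ = −3x². Subtract (−3x²)·D = 3x⁵ − 27x⁴ + 3x³ + 9x². Remainder: 8x⁴ − 66x³ − 46x² + 32x + 13.
Step 2: lead(8x⁴ − 66x³ − 46x² + 32x + 13) ÷ lead(D) = 8x⁴ ÷ −x³ = −8x. Subtract (−8x)·D = 8x⁴ − 72x³ + 8x² + 24x. Remainder: 6x³ − 54x² + 8x + 13.
Step 3: lead(6x³ − 54x² + 8x + 13) ÷ lead(D) = 6x³ ÷ −x³ = −6. Subtract (−6)·D = 6x³ − 54x² + 6x + 18. Remainder: 2x − 5.

R = [2, -5], so D(x) is not a factor of P(x). no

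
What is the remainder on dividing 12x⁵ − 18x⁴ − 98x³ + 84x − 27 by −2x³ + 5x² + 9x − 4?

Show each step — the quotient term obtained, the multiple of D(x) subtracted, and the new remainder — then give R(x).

R(x) = −5x² − 3x + 1

Step 1: lead(12x⁵ − 18x⁴ − 98x³ + 84x − 27) ÷ lead(D) = 12x⁵ ÷ −2x³ = −6x². Subtract (−6x²)·D = 12x⁵ − 30x⁴ − 54x³ + 24x². Remainder: 12x⁴ − 44x³ − 24x² + 84x − 27.
Step 2: lead(12x⁴ − 44x³ − 24x² + 84x − 27) ÷ lead(D) = 12x⁴ ÷ −2x³ = −6x. Subtract (−6x)·D = 12x⁴ − 30x³ − 54x² + 24x. Remainder: −14x³ + 30x² + 60x − 27.
Step 3: lead(−14x³ + 30x² + 60x − 27) ÷ lead(D) = −14x³ ÷ −2x³ = 7. Subtract (7)·D = −14x³ + 35x² + 63x − 28. Remainder: −5x² − 3x + 1.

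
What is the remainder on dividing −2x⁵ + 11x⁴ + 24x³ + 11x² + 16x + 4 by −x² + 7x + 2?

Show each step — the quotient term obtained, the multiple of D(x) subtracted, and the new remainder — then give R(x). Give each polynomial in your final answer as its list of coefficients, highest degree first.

Step 1: lead(−2x⁵ + 11x⁴ + 24x³ + 11x² + 16x + 4) ÷ lead(D) = −2x⁵ ÷ −x² = 2x³. Subtract (2x³)·D = −2x⁵ + 14x⁴ + 4x³. Remainder: −3x⁴ + 20x³ + 11x² + 16x + 4.
Step 2: lead(−3x⁴ + 20x³ + 11x² + 16x + 4) ÷ lead(D) = −3x⁴ ÷ −x² = 3x². Subtract (3x²)·D = −3x⁴ + 21x³ + 6x². Remainder: −x³ + 5x² + 16x + 4.
Step 3: lead(−x³ + 5x² + 16x + 4) ÷ lead(D) = −x³ ÷ −x² = x. Subtract (x)·D = −x³ + 7x² + 2x. Remainder: −2x² + 14x + 4.
Step 4: lead(−2x² + 14x + 4) ÷ lead(D) = −2x² ÷ −x² = 2. Subtract (2)·D = −2x² + 14x + 4. Remainder: 0.

R = [0]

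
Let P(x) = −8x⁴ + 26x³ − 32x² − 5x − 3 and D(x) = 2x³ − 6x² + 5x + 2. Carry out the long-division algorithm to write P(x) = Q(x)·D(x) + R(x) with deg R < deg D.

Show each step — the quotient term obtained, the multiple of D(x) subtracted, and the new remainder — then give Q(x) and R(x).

Q(x) = −4x + 1; R(x) = −6x² − 2x − 5

Step 1: lead(−8x⁴ + 26x³ − 32x² − 5x − 3) ÷ lead(D) = −8x⁴ ÷ 2x³ = −4x. Subtract (−4x)·D = −8x⁴ + 24x³ − 20x² − 8x. Remainder: 2x³ − 12x² + 3x − 3.
Step 2: lead(2x³ − 12x² + 3x − 3) ÷ lead(D) = 2x³ ÷ 2x³ = 1. Subtract (1)·D = 2x³ − 6x² + 5x + 2. Remainder: −6x² − 2x − 5.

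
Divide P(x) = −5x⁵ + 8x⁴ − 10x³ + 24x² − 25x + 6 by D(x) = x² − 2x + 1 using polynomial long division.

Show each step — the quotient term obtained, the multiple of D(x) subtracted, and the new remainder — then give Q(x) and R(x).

Q(x) = −5x³ − 2x² − 9x + 8; R(x) = −2

Step 1: lead(−5x⁵ + 8x⁴ − 10x³ + 24x² − 25x + 6) ÷ lead(D) = −5x⁵ ÷ x² = −5x³. Subtract (−5x³)·D = −5x⁵ + 10x⁴ − 5x³. Remainder: −2x⁴ − 5x³ + 24x² − 25x + 6.
Step 2: lead(−2x⁴ − 5x³ + 24x² − 25x + 6) ÷ lead(D) = −2x⁴ ÷ x² = −2x². Subtract (−2x²)·D = −2x⁴ + 4x³ − 2x². Remainder: −9x³ + 26x² − 25x + 6.
Step 3: lead(−9x³ + 26x² − 25x + 6) ÷ lead(D) = −9x³ ÷ x² = −9x. Subtract (−9x)·D = −9x³ + 18x² − 9x. Remainder: 8x² − 16x + 6.
Step 4: lead(8x² − 16x + 6) ÷ lead(D) = 8x² ÷ x² = 8. Subtract (8)·D = 8x² − 16x + 8. Remainder: −2.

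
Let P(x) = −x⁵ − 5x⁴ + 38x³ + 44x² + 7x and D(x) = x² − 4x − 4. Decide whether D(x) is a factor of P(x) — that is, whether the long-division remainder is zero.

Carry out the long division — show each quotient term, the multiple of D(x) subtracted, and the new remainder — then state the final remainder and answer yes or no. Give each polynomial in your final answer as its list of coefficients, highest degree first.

Step 1: lead(−x⁵ − 5x⁴ + 38x³ + 44x² + 7x) ÷ lead(D) = −x⁵ ÷ x² = −x³. Subtract (−x³)·D = −x⁵ + 4x⁴ + 4x³. Remainder: −9x⁴ + 34x³ + 44x² + 7x.
Step 2: lead(−9x⁴ + 34x³ + 44x² + 7x) ÷ lead(D) = −9x⁴ ÷ x² = −9x². Subtract (−9x²)·D = −9x⁴ + 36x³ + 36x². Remainder: −2x³ + 8x² + 7x.
Step 3: lead(−2x³ + 8x² + 7x) ÷ lead(D) = −2x³ ÷ x² = −2x. Subtract (−2x)·D = −2x³ + 8x² + 8x. Remainder: −x.

R = [-1, 0], so D(x) is not a factor of P(x). no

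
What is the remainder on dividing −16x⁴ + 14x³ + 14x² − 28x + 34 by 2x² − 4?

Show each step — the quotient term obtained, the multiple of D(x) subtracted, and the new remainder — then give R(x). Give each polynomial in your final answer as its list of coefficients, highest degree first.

R = [-2]

Step 1: lead(−16x⁴ + 14x³ + 14x² − 28x + 34) ÷ lead(D) = −16x⁴ ÷ 2x² = −8x². Subtract (−8x²)·D = −16x⁴ + 32x². Remainder: 14x³ − 18x² − 28x + 34.
Step 2: lead(14x³ − 18x² − 28x + 34) ÷ lead(D) = 14x³ ÷ 2x² = 7x. Subtract (7x)·D = 14x³ − 28x. Remainder: −18x² + 34.
Step 3: lead(−18x² + 34) ÷ lead(D) = −18x² ÷ 2x² = −9. Subtract (−9)·D = −18x² + 36. Remainder: −2.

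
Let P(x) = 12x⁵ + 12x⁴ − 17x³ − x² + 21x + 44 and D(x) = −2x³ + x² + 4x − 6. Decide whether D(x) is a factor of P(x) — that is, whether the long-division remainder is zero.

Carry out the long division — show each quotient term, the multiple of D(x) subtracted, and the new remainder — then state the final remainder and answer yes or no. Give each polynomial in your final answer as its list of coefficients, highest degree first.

Step 1: lead(12x⁵ + 12x⁴ − 17x³ − x² + 21x + 44) ÷ lead(D) = 12x⁵ ÷ −2x³ = −6x². Subtract (−6x²)·D = 12x⁵ − 6x⁴ − 24x³ + 36x². Remainder: 18x⁴ + 7x³ − 37x² + 21x + 44.
Step 2: lead(18x⁴ + 7x³ − 37x² + 21x + 44) ÷ lead(D) = 18x⁴ ÷ −2x³ = −9x. Subtract (−9x)·D = 18x⁴ − 9x³ − 36x² + 54x. Remainder: 16x³ − x² − 33x + 44.
Step 3: lead(16x³ − x² − 33x + 44) ÷ lead(D) = 16x³ ÷ −2x³ = −8. Subtract (−8)·D = 16x³ − 8x² − 32x + 48. Remainder: 7x² − x − 4.

R = [7, -1, -4], so D(x) is not a factor of P(x). no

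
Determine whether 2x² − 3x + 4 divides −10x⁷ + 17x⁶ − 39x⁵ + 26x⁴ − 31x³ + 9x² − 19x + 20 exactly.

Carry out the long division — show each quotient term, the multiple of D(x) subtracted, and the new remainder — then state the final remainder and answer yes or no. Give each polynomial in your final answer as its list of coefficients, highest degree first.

Step 1: lead(−10x⁷ + 17x⁶ − 39x⁵ + 26x⁴ − 31x³ + 9x² − 19x + 20) ÷ lead(D) = −10x⁷ ÷ 2x² = −5x⁵. Subtract (−5x⁵)·D = −10x⁷ + 15x⁶ − 20x⁵. Remainder: 2x⁶ − 19x⁵ + 26x⁴ − 31x³ + 9x² − 19x + 20.
Step 2: lead(2x⁶ − 19x⁵ + 26x⁴ − 31x³ + 9x² − 19x + 20) ÷ lead(D) = 2x⁶ ÷ 2x² = x⁴. Subtract (x⁴)·D = 2x⁶ − 3x⁵ + 4x⁴. Remainder: −16x⁵ + 22x⁴ − 31x³ + 9x² − 19x + 20.
Step 3: lead(−16x⁵ + 22x⁴ − 31x³ + 9x² − 19x + 20) ÷ lead(D) = −16x⁵ ÷ 2x² = −8x³. Subtract (−8x³)·D = −16x⁵ + 24x⁴ − 32x³. Remainder: −2x⁴ + x³ + 9x² − 19x + 20.
Step 4: lead(−2x⁴ + x³ + 9x² − 19x + 20) ÷ lead(D) = −2x⁴ ÷ 2x² = −x². Subtract (−x²)·D = −2x⁴ + 3x³ − 4x². Remainder: −2x³ + 13x² − 19x + 20.
Step 5: lead(−2x³ + 13x² − 19x + 20) ÷ lead(D) = −2x³ ÷ 2x² = −x. Subtract (−x)·D = −2x³ + 3x² − 4x. Remainder: 10x² − 15x + 20.
Step 6: lead(10x² − 15x + 20) ÷ lead(D) = 10x² ÷ 2x² = 5. Subtract (5)·D = 10x² − 15x + 20. Remainder: 0.

R = [0], so D(x) is a factor of P(x). yes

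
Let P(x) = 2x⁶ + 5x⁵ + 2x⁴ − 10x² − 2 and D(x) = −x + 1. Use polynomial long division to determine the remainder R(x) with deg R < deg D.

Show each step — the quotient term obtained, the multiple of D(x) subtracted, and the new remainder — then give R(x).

Step 1: lead(2x⁶ + 5x⁵ + 2x⁴ − 10x² − 2) ÷ lead(D) = 2x⁶ ÷ −x = −2x⁵. Subtract (−2x⁵)·D = 2x⁶ − 2x⁵. Remainder: 7x⁵ + 2x⁴ − 10x² − 2.
Step 2: lead(7x⁵ + 2x⁴ − 10x² − 2) ÷ lead(D) = 7x⁵ ÷ −x = −7x⁴. Subtract (−7x⁴)·D = 7x⁵ − 7x⁴. Remainder: 9x⁴ − 10x² − 2.
Step 3: lead(9x⁴ − 10x² − 2) ÷ lead(D) = 9x⁴ ÷ −x = −9x³. Subtract (−9x³)·D = 9x⁴ − 9x³. Remainder: 9x³ − 10x² − 2.
Step 4: lead(9x³ − 10x² − 2) ÷ lead(D) = 9x³ ÷ −x = −9x². Subtract (−9x²)·D = 9x³ − 9x². Remainder: −x² − 2.
Step 5: lead(−x² − 2) ÷ lead(D) = −x² ÷ −x = x. Subtract (x)·D = −x² + x. Remainder: −x − 2.
Step 6: lead(−x − 2) ÷ lead(D) = −x ÷ −x = 1. Subtract (1)·D = −x + 1. Remainder: −3.

R(x) = −3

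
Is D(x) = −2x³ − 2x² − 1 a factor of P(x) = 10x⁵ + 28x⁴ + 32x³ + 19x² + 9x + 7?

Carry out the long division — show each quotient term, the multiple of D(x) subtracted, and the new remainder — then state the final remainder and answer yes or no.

R(x) = 0, so D(x) is a factor of P(x). yes

Step 1: lead(10x⁵ + 28x⁴ + 32x³ + 19x² + 9x + 7) ÷ lead(D) = 10x⁵ ÷ −2x³ = −5x². Subtract (−5x²)·D = 10x⁵ + 10x⁴ + 5x². Remainder: 18x⁴ + 32x³ + 14x² + 9x + 7.
Step 2: lead(18x⁴ + 32x³ + 14x² + 9x + 7) ÷ lead(D) = 18x⁴ ÷ −2x³ = −9x. Subtract (−9x)·D = 18x⁴ + 18x³ + 9x. Remainder: 14x³ + 14x² + 7.
Step 3: lead(14x³ + 14x² + 7) ÷ lead(D) = 14x³ ÷ −2x³ = −7. Subtract (−7)·D = 14x³ + 14x² + 7. Remainder: 0.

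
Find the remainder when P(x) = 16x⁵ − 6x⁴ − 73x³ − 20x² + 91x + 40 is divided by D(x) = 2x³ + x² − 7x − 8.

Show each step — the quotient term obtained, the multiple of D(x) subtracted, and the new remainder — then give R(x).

R(x) = 0

Step 1: lead(16x⁵ − 6x⁴ − 73x³ − 20x² + 91x + 40) ÷ lead(D) = 16x⁵ ÷ 2x³ = 8x². Subtract (8x²)·D = 16x⁵ + 8x⁴ − 56x³ − 64x². Remainder: −14x⁴ − 17x³ + 44x² + 91x + 40.
Step 2: lead(−14x⁴ − 17x³ + 44x² + 91x + 40) ÷ lead(D) = −14x⁴ ÷ 2x³ = −7x. Subtract (−7x)·D = −14x⁴ − 7x³ + 49x² + 56x. Remainder: −10x³ − 5x² + 35x + 40.
Step 3: lead(−10x³ − 5x² + 35x + 40) ÷ lead(D) = −10x³ ÷ 2x³ = −5. Subtract (−5)·D = −10x³ − 5x² + 35x + 40. Remainder: 0.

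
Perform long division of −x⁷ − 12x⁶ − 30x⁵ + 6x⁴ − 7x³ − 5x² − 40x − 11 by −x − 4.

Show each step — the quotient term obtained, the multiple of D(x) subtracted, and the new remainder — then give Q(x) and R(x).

Step 1: lead(−x⁷ − 12x⁶ − 30x⁵ + 6x⁴ − 7x³ − 5x² − 40x − 11) ÷ lead(D) = −x⁷ ÷ −x = x⁶. Subtract (x⁶)·D = −x⁷ − 4x⁶. Remainder: −8x⁶ − 30x⁵ + 6x⁴ − 7x³ − 5x² − 40x − 11.
Step 2: lead(−8x⁶ − 30x⁵ + 6x⁴ − 7x³ − 5x² − 40x − 11) ÷ lead(D) = −8x⁶ ÷ −x = 8x⁵. Subtract (8x⁵)·D = −8x⁶ − 32x⁵. Remainder: 2x⁵ + 6x⁴ − 7x³ − 5x² − 40x − 11.
Step 3: lead(2x⁵ + 6x⁴ − 7x³ − 5x² − 40x − 11) ÷ lead(D) = 2x⁵ ÷ −x = −2x⁴. Subtract (−2x⁴)·D = 2x⁵ + 8x⁴. Remainder: −2x⁴ − 7x³ − 5x² − 40x − 11.
Step 4: lead(−2x⁴ − 7x³ − 5x² − 40x − 11) ÷ lead(D) = −2x⁴ ÷ −x = 2x³. Subtract (2x³)·D = −2x⁴ − 8x³. Remainder: x³ − 5x² − 40x − 11.
Step 5: lead(x³ − 5x² − 40x − 11) ÷ lead(D) = x³ ÷ −x = −x². Subtract (−x²)·D = x³ + 4x². Remainder: −9x² − 40x − 11.
Step 6: lead(−9x² − 40x − 11) ÷ lead(D) = −9x² ÷ −x = 9x. Subtract (9x)·D = −9x² − 36x. Remainder: −4x − 11.
Step 7: lead(−4x − 11) ÷ lead(D) = −4x ÷ −x = 4. Subtract (4)·D = −4x − 16. Remainder: 5.

Q(x) = x⁶ + 8x⁵ − 2x⁴ + 2x³ − x² + 9x + 4; R(x) = 5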